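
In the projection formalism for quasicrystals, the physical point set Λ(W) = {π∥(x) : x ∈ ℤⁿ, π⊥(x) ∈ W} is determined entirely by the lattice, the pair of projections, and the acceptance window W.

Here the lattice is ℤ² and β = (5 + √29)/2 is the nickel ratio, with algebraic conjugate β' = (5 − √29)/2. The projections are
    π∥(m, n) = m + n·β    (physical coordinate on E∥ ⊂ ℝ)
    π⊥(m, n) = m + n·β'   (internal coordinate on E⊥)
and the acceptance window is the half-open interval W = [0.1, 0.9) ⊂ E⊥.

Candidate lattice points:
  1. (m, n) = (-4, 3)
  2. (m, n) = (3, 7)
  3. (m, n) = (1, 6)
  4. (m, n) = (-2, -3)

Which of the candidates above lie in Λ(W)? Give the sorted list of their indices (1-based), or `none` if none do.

Numerically β ≈ 5.19258 and β' = −1/β ≈ -0.19258.
[1] lift (-4,3): star map gives -4.57775; window check 0.1 ≤ -4.57775 < 0.9 is false → out
[2] lift (3,7): star map gives 1.65192; window check 0.1 ≤ 1.65192 < 0.9 is false → out
[3] lift (1,6): star map gives -0.15549; window check 0.1 ≤ -0.15549 < 0.9 is false → out
[4] lift (-2,-3): star map gives -1.42225; window check 0.1 ≤ -1.42225 < 0.9 is false → out

none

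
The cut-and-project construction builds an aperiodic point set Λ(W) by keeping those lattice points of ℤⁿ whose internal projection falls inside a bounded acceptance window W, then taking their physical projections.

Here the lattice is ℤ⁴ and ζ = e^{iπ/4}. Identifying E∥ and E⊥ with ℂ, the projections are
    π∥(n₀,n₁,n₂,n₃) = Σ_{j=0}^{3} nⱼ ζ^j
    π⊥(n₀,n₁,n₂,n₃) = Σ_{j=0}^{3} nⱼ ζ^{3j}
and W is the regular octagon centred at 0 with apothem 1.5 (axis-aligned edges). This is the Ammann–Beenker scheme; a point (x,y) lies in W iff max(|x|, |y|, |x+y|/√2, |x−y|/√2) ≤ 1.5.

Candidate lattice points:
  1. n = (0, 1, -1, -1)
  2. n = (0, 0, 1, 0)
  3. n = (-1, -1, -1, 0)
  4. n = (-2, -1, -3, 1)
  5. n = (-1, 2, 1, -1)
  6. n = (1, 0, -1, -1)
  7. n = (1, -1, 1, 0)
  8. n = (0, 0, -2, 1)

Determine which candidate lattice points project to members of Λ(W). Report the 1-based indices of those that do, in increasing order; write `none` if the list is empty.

Internal map: ζ^{3j} for j=0..3 gives (1,0), (−√2/2,√2/2), (0,−1), (√2/2,√2/2).
candidate 1: n = (0, 1, -1, -1) → π⊥ ≈ (-1.4142, +1.0000); max(|x|,|y|,|x±y|/√2) = 1.7071 > 1.5 ⇒ ∉ W
candidate 2: n = (0, 0, 1, 0) → π⊥ ≈ (+0.0000, -1.0000); max(|x|,|y|,|x±y|/√2) = 1.0000 ≤ 1.5 ⇒ ∈ W
candidate 3: n = (-1, -1, -1, 0) → π⊥ ≈ (-0.2929, +0.2929); max(|x|,|y|,|x±y|/√2) = 0.4142 ≤ 1.5 ⇒ ∈ W
candidate 4: n = (-2, -1, -3, 1) → π⊥ ≈ (-0.5858, +3.0000); max(|x|,|y|,|x±y|/√2) = 3.0000 > 1.5 ⇒ ∉ W
candidate 5: n = (-1, 2, 1, -1) → π⊥ ≈ (-3.1213, -0.2929); max(|x|,|y|,|x±y|/√2) = 3.1213 > 1.5 ⇒ ∉ W
candidate 6: n = (1, 0, -1, -1) → π⊥ ≈ (+0.2929, +0.2929); max(|x|,|y|,|x±y|/√2) = 0.4142 ≤ 1.5 ⇒ ∈ W
candidate 7: n = (1, -1, 1, 0) → π⊥ ≈ (+1.7071, -1.7071); max(|x|,|y|,|x±y|/√2) = 2.4142 > 1.5 ⇒ ∉ W
candidate 8: n = (0, 0, -2, 1) → π⊥ ≈ (+0.7071, +2.7071); max(|x|,|y|,|x±y|/√2) = 2.7071 > 1.5 ⇒ ∉ W

2, 3, 6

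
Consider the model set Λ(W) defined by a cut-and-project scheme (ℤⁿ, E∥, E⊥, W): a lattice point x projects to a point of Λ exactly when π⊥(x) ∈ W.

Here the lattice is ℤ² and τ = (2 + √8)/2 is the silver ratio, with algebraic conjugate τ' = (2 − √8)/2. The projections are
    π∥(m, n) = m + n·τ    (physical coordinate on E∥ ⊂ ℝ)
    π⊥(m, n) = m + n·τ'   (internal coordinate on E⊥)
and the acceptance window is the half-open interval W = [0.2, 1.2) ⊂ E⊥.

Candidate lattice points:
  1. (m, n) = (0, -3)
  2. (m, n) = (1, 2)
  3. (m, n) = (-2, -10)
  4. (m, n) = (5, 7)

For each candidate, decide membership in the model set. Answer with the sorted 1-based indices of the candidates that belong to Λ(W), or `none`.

none

Numerically τ ≈ 2.414214 and τ' = −1/τ ≈ -0.414214.
[1] lift (0,-3): star map gives 1.242641; window check 0.2 ≤ 1.242641 < 1.2 is false → out
[2] lift (1,2): star map gives 0.171573; window check 0.2 ≤ 0.171573 < 1.2 is false → out
[3] lift (-2,-10): star map gives 2.142136; window check 0.2 ≤ 2.142136 < 1.2 is false → out
[4] lift (5,7): star map gives 2.100505; window check 0.2 ≤ 2.100505 < 1.2 is false → out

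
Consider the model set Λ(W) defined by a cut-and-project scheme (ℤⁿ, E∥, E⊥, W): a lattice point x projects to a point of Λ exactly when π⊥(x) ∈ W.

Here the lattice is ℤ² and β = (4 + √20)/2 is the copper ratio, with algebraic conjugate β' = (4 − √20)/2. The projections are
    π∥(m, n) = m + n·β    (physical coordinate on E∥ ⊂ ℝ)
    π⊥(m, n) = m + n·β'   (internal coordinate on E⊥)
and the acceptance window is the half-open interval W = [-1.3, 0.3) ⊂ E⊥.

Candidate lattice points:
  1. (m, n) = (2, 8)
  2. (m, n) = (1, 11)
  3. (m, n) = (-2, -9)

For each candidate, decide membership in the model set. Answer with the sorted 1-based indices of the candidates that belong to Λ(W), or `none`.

1, 3

β' = (4−√20)/2 ≈ -0.23607.
[1] lift (2,8): star map gives 0.11146; window check -1.3 ≤ 0.11146 < 0.3 is true → IN Λ
[2] lift (1,11): star map gives -1.59675; window check -1.3 ≤ -1.59675 < 0.3 is false → out
[3] lift (-2,-9): star map gives 0.12461; window check -1.3 ≤ 0.12461 < 0.3 is true → IN Λ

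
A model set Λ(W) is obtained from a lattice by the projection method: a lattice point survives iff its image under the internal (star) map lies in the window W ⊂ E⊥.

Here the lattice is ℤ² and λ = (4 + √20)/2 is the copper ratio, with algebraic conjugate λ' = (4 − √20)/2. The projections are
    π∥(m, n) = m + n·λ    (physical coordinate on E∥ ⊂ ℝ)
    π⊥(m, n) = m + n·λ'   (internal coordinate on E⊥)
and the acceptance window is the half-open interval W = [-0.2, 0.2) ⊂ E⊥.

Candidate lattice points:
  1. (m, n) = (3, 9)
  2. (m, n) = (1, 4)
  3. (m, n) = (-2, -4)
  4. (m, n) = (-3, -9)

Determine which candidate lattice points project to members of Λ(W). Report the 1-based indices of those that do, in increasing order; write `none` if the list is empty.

Compute λ' = (4−√20)/2 = -0.236068, so π⊥(m,n) = m -0.236068·n.
candidate 1: (m,n)=(3,9) → π∥ = 3+9·λ ≈ 41.124612, π⊥ = 3+9·λ' ≈ 0.875388 ∉ [-0.2, 0.2) ⇒ out
candidate 2: (m,n)=(1,4) → π∥ = 1+4·λ ≈ 17.944272, π⊥ = 1+4·λ' ≈ 0.055728 ∈ [-0.2, 0.2) ⇒ IN Λ
candidate 3: (m,n)=(-2,-4) → π∥ = -2-4·λ ≈ -18.944272, π⊥ = -2-4·λ' ≈ -1.055728 ∉ [-0.2, 0.2) ⇒ out
candidate 4: (m,n)=(-3,-9) → π∥ = -3-9·λ ≈ -41.124612, π⊥ = -3-9·λ' ≈ -0.875388 ∉ [-0.2, 0.2) ⇒ out

2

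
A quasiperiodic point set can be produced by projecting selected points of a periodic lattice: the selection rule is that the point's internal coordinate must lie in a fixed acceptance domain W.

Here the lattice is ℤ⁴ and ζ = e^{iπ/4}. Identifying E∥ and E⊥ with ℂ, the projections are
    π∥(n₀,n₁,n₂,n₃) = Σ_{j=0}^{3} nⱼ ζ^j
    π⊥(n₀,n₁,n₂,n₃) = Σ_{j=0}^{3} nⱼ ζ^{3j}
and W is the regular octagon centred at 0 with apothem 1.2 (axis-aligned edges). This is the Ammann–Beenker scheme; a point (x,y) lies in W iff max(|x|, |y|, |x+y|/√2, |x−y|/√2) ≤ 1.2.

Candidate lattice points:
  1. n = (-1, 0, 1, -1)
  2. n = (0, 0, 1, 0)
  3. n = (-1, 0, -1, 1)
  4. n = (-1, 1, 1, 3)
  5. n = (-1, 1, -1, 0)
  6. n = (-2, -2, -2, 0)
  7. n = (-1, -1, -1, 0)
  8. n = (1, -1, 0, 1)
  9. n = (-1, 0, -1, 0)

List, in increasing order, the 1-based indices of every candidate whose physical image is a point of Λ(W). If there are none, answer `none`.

With ζ = e^{iπ/4} the internal vectors are ζ^0,ζ^3,ζ^6,ζ^9.
candidate 1: n = (-1, 0, 1, -1) → π⊥ ≈ (-1.7071, -1.7071); max(|x|,|y|,|x±y|/√2) = 2.4142 > 1.2 ⇒ ∉ W
candidate 2: n = (0, 0, 1, 0) → π⊥ ≈ (+0.0000, -1.0000); max(|x|,|y|,|x±y|/√2) = 1.0000 ≤ 1.2 ⇒ ∈ W
candidate 3: n = (-1, 0, -1, 1) → π⊥ ≈ (-0.2929, +1.7071); max(|x|,|y|,|x±y|/√2) = 1.7071 > 1.2 ⇒ ∉ W
candidate 4: n = (-1, 1, 1, 3) → π⊥ ≈ (+0.4142, +1.8284); max(|x|,|y|,|x±y|/√2) = 1.8284 > 1.2 ⇒ ∉ W
candidate 5: n = (-1, 1, -1, 0) → π⊥ ≈ (-1.7071, +1.7071); max(|x|,|y|,|x±y|/√2) = 2.4142 > 1.2 ⇒ ∉ W
candidate 6: n = (-2, -2, -2, 0) → π⊥ ≈ (-0.5858, +0.5858); max(|x|,|y|,|x±y|/√2) = 0.8284 ≤ 1.2 ⇒ ∈ W
candidate 7: n = (-1, -1, -1, 0) → π⊥ ≈ (-0.2929, +0.2929); max(|x|,|y|,|x±y|/√2) = 0.4142 ≤ 1.2 ⇒ ∈ W
candidate 8: n = (1, -1, 0, 1) → π⊥ ≈ (+2.4142, +0.0000); max(|x|,|y|,|x±y|/√2) = 2.4142 > 1.2 ⇒ ∉ W
candidate 9: n = (-1, 0, -1, 0) → π⊥ ≈ (-1.0000, +1.0000); max(|x|,|y|,|x±y|/√2) = 1.4142 > 1.2 ⇒ ∉ W

2, 6, 7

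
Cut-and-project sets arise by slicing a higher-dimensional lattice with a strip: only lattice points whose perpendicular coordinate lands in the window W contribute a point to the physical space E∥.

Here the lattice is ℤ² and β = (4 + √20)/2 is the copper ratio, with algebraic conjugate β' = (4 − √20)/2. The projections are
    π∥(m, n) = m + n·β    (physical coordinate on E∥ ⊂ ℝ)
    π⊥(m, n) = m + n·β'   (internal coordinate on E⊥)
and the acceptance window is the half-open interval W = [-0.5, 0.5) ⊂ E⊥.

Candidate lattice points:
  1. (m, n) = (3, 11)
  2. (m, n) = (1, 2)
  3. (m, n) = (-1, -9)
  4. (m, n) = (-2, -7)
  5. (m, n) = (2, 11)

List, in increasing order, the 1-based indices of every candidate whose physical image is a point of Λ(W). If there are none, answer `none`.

Numerically β ≈ 4.2361 and β' = −1/β ≈ -0.2361.
#1 (3,11): internal coord 3 + (11)·β' = +0.4033; +0.4033 ∈ [-0.5, 0.5) → IN Λ
#2 (1,2): internal coord 1 + (2)·β' = +0.5279; +0.5279 ∉ [-0.5, 0.5) → out
#3 (-1,-9): internal coord -1 + (-9)·β' = +1.1246; +1.1246 ∉ [-0.5, 0.5) → out
#4 (-2,-7): internal coord -2 + (-7)·β' = -0.3475; -0.3475 ∈ [-0.5, 0.5) → IN Λ
#5 (2,11): internal coord 2 + (11)·β' = -0.5967; -0.5967 ∉ [-0.5, 0.5) → out

1, 4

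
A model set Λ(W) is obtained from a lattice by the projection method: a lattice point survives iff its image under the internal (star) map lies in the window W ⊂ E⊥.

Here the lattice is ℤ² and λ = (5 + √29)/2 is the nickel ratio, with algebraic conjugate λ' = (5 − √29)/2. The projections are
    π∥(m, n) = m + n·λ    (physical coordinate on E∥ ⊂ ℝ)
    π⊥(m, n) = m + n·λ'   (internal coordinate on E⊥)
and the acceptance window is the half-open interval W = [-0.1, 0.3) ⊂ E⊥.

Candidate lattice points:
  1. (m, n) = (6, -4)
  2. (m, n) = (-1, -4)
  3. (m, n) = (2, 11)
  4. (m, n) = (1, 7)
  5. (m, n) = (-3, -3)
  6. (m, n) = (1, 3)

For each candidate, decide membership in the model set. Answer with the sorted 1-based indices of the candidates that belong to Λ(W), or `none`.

none

Numerically λ ≈ 5.1926 and λ' = −1/λ ≈ -0.1926.
[1] lift (6,-4): star map gives 6.7703; window check -0.1 ≤ 6.7703 < 0.3 is false → out
[2] lift (-1,-4): star map gives -0.2297; window check -0.1 ≤ -0.2297 < 0.3 is false → out
[3] lift (2,11): star map gives -0.1184; window check -0.1 ≤ -0.1184 < 0.3 is false → out
[4] lift (1,7): star map gives -0.3481; window check -0.1 ≤ -0.3481 < 0.3 is false → out
[5] lift (-3,-3): star map gives -2.4223; window check -0.1 ≤ -2.4223 < 0.3 is false → out
[6] lift (1,3): star map gives 0.4223; window check -0.1 ≤ 0.4223 < 0.3 is false → out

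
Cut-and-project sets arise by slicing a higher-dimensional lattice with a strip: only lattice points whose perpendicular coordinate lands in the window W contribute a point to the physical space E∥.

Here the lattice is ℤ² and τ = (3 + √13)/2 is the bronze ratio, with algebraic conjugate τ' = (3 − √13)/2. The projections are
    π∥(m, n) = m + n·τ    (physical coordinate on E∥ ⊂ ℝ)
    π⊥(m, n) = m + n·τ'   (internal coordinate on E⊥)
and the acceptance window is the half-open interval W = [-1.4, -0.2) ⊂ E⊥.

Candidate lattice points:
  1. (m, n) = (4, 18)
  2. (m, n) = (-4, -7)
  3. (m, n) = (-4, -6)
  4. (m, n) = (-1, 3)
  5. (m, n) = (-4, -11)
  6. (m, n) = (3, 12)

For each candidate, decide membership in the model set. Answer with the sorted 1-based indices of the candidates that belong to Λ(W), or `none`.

τ' = (3−√13)/2 ≈ -0.302776.
candidate 1: (m,n)=(4,18) → π∥ = 4+18·τ ≈ 63.449961, π⊥ = 4+18·τ' ≈ -1.449961 ∉ [-1.4, -0.2) ⇒ out
candidate 2: (m,n)=(-4,-7) → π∥ = -4-7·τ ≈ -27.119429, π⊥ = -4-7·τ' ≈ -1.880571 ∉ [-1.4, -0.2) ⇒ out
candidate 3: (m,n)=(-4,-6) → π∥ = -4-6·τ ≈ -23.816654, π⊥ = -4-6·τ' ≈ -2.183346 ∉ [-1.4, -0.2) ⇒ out
candidate 4: (m,n)=(-1,3) → π∥ = -1+3·τ ≈ 8.908327, π⊥ = -1+3·τ' ≈ -1.908327 ∉ [-1.4, -0.2) ⇒ out
candidate 5: (m,n)=(-4,-11) → π∥ = -4-11·τ ≈ -40.330532, π⊥ = -4-11·τ' ≈ -0.669468 ∈ [-1.4, -0.2) ⇒ IN Λ
candidate 6: (m,n)=(3,12) → π∥ = 3+12·τ ≈ 42.633308, π⊥ = 3+12·τ' ≈ -0.633308 ∈ [-1.4, -0.2) ⇒ IN Λ

5, 6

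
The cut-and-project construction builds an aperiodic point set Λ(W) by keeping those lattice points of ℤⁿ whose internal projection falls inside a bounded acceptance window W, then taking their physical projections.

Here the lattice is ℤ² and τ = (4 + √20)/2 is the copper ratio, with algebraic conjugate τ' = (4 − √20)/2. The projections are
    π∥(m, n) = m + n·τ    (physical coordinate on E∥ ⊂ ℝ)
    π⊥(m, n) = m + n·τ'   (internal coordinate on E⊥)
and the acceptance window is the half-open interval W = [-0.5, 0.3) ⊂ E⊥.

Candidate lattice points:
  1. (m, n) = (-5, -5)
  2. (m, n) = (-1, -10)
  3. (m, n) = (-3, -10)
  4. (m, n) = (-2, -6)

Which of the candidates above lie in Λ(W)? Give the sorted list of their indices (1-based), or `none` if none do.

τ' = (4−√20)/2 ≈ -0.2361.
#1 (-5,-5): internal coord -5 + (-5)·τ' = -3.8197; -3.8197 ∉ [-0.5, 0.3) → out
#2 (-1,-10): internal coord -1 + (-10)·τ' = +1.3607; +1.3607 ∉ [-0.5, 0.3) → out
#3 (-3,-10): internal coord -3 + (-10)·τ' = -0.6393; -0.6393 ∉ [-0.5, 0.3) → out
#4 (-2,-6): internal coord -2 + (-6)·τ' = -0.5836; -0.5836 ∉ [-0.5, 0.3) → out

none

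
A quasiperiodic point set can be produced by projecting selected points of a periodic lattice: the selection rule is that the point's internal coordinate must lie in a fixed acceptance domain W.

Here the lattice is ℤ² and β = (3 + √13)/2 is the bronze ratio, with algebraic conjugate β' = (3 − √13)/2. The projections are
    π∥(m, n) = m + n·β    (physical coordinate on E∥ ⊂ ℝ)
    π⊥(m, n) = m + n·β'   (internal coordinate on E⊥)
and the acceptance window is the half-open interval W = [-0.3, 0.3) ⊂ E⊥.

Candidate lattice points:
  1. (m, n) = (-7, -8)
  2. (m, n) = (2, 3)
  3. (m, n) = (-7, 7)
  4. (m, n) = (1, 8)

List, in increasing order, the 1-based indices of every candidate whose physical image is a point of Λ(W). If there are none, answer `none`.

Numerically β ≈ 3.3028 and β' = −1/β ≈ -0.3028.
#1 (-7,-8): internal coord -7 + (-8)·β' = -4.5778; -4.5778 ∉ [-0.3, 0.3) → out
#2 (2,3): internal coord 2 + (3)·β' = +1.0917; +1.0917 ∉ [-0.3, 0.3) → out
#3 (-7,7): internal coord -7 + (7)·β' = -9.1194; -9.1194 ∉ [-0.3, 0.3) → out
#4 (1,8): internal coord 1 + (8)·β' = -1.4222; -1.4222 ∉ [-0.3, 0.3) → out

none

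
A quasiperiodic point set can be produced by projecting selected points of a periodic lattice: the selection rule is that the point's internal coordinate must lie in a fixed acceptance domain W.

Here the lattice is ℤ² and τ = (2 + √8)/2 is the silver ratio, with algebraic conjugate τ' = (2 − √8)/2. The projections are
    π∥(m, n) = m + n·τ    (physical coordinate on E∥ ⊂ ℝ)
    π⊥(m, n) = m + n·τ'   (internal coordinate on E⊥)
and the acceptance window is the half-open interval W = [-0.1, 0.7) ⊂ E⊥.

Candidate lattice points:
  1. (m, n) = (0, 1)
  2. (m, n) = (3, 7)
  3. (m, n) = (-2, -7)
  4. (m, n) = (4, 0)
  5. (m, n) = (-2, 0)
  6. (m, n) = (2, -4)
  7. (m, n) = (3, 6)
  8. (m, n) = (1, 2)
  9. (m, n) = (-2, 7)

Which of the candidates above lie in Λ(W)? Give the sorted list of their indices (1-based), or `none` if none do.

Compute τ' = (2−√8)/2 = -0.41421, so π⊥(m,n) = m -0.41421·n.
candidate 1: (m,n)=(0,1) → π∥ = 0+1·τ ≈ 2.41421, π⊥ = 0+1·τ' ≈ -0.41421 ∉ [-0.1, 0.7) ⇒ out
candidate 2: (m,n)=(3,7) → π∥ = 3+7·τ ≈ 19.89949, π⊥ = 3+7·τ' ≈ 0.10051 ∈ [-0.1, 0.7) ⇒ IN Λ
candidate 3: (m,n)=(-2,-7) → π∥ = -2-7·τ ≈ -18.89949, π⊥ = -2-7·τ' ≈ 0.89949 ∉ [-0.1, 0.7) ⇒ out
candidate 4: (m,n)=(4,0) → π∥ = 4+0·τ ≈ 4.00000, π⊥ = 4+0·τ' ≈ 4.00000 ∉ [-0.1, 0.7) ⇒ out
candidate 5: (m,n)=(-2,0) → π∥ = -2+0·τ ≈ -2.00000, π⊥ = -2+0·τ' ≈ -2.00000 ∉ [-0.1, 0.7) ⇒ out
candidate 6: (m,n)=(2,-4) → π∥ = 2-4·τ ≈ -7.65685, π⊥ = 2-4·τ' ≈ 3.65685 ∉ [-0.1, 0.7) ⇒ out
candidate 7: (m,n)=(3,6) → π∥ = 3+6·τ ≈ 17.48528, π⊥ = 3+6·τ' ≈ 0.51472 ∈ [-0.1, 0.7) ⇒ IN Λ
candidate 8: (m,n)=(1,2) → π∥ = 1+2·τ ≈ 5.82843, π⊥ = 1+2·τ' ≈ 0.17157 ∈ [-0.1, 0.7) ⇒ IN Λ
candidate 9: (m,n)=(-2,7) → π∥ = -2+7·τ ≈ 14.89949, π⊥ = -2+7·τ' ≈ -4.89949 ∉ [-0.1, 0.7) ⇒ out

2, 7, 8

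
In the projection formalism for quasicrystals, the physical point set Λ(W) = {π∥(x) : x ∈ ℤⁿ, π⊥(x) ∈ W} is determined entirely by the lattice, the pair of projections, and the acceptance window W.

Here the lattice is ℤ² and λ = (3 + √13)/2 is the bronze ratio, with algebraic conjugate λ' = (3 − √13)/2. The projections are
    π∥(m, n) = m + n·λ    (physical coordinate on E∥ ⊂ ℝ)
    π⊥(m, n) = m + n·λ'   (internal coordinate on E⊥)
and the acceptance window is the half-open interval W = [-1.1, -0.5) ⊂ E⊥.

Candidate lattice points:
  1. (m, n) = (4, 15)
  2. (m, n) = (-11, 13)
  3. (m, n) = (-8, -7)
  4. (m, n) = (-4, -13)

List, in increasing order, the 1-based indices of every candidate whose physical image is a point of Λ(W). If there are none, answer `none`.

Compute λ' = (3−√13)/2 = -0.3028, so π⊥(m,n) = m -0.3028·n.
candidate 1: (m,n)=(4,15) → π∥ = 4+15·λ ≈ 53.5416, π⊥ = 4+15·λ' ≈ -0.5416 ∈ [-1.1, -0.5) ⇒ IN Λ
candidate 2: (m,n)=(-11,13) → π∥ = -11+13·λ ≈ 31.9361, π⊥ = -11+13·λ' ≈ -14.9361 ∉ [-1.1, -0.5) ⇒ out
candidate 3: (m,n)=(-8,-7) → π∥ = -8-7·λ ≈ -31.1194, π⊥ = -8-7·λ' ≈ -5.8806 ∉ [-1.1, -0.5) ⇒ out
candidate 4: (m,n)=(-4,-13) → π∥ = -4-13·λ ≈ -46.9361, π⊥ = -4-13·λ' ≈ -0.0639 ∉ [-1.1, -0.5) ⇒ out

1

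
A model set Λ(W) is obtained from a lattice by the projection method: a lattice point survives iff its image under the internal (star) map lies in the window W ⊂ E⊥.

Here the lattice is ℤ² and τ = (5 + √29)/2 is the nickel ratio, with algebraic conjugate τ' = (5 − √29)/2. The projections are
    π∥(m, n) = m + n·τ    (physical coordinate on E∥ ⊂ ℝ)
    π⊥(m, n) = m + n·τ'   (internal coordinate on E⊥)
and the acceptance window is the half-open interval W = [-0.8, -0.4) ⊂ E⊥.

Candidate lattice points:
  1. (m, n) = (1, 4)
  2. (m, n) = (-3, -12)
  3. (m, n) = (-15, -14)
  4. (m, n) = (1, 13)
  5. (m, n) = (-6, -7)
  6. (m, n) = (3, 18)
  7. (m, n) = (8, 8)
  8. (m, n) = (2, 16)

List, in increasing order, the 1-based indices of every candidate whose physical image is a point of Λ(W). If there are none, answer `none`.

2, 6

Numerically τ ≈ 5.19258 and τ' = −1/τ ≈ -0.19258.
[1] lift (1,4): star map gives 0.22967; window check -0.8 ≤ 0.22967 < -0.4 is false → out
[2] lift (-3,-12): star map gives -0.68901; window check -0.8 ≤ -0.68901 < -0.4 is true → IN Λ
[3] lift (-15,-14): star map gives -12.30385; window check -0.8 ≤ -12.30385 < -0.4 is false → out
[4] lift (1,13): star map gives -1.50357; window check -0.8 ≤ -1.50357 < -0.4 is false → out
[5] lift (-6,-7): star map gives -4.65192; window check -0.8 ≤ -4.65192 < -0.4 is false → out
[6] lift (3,18): star map gives -0.46648; window check -0.8 ≤ -0.46648 < -0.4 is true → IN Λ
[7] lift (8,8): star map gives 6.45934; window check -0.8 ≤ 6.45934 < -0.4 is false → out
[8] lift (2,16): star map gives -1.08132; window check -0.8 ≤ -1.08132 < -0.4 is false → out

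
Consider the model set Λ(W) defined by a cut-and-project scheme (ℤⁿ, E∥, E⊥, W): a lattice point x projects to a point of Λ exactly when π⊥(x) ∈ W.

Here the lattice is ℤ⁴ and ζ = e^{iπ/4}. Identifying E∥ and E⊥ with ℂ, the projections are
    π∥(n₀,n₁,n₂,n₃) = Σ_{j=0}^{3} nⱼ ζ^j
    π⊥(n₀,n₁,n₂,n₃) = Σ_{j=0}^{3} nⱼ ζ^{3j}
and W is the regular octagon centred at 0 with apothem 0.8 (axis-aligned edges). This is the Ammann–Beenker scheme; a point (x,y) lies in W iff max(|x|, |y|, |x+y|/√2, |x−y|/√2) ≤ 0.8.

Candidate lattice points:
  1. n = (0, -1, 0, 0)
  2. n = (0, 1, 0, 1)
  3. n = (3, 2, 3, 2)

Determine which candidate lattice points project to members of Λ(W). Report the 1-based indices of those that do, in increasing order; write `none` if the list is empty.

Internal map: ζ^{3j} for j=0..3 gives (1,0), (−√2/2,√2/2), (0,−1), (√2/2,√2/2).
#1 (0, -1, 0, 0): internal (0.7071, -0.7071); octagon support 1.0000 vs apothem 0.8 → ∉ W
#2 (0, 1, 0, 1): internal (0.0000, 1.4142); octagon support 1.4142 vs apothem 0.8 → ∉ W
#3 (3, 2, 3, 2): internal (3.0000, -0.1716); octagon support 3.0000 vs apothem 0.8 → ∉ W

none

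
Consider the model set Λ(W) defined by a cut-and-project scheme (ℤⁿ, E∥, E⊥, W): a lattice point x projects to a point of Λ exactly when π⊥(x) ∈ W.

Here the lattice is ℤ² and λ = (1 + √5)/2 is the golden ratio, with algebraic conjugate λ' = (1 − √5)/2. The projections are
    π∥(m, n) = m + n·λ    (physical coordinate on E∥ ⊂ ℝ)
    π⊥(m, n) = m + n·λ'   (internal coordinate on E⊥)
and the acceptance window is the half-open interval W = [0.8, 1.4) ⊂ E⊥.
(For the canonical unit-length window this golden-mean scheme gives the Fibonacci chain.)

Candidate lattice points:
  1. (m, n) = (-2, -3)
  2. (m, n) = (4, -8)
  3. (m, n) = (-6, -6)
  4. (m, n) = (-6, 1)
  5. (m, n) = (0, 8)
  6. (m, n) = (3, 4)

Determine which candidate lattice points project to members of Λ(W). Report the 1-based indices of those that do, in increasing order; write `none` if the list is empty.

none

Numerically λ ≈ 1.61803 and λ' = −1/λ ≈ -0.61803.
candidate 1: (m,n)=(-2,-3) → π∥ = -2-3·λ ≈ -6.85410, π⊥ = -2-3·λ' ≈ -0.14590 ∉ [0.8, 1.4) ⇒ out
candidate 2: (m,n)=(4,-8) → π∥ = 4-8·λ ≈ -8.94427, π⊥ = 4-8·λ' ≈ 8.94427 ∉ [0.8, 1.4) ⇒ out
candidate 3: (m,n)=(-6,-6) → π∥ = -6-6·λ ≈ -15.70820, π⊥ = -6-6·λ' ≈ -2.29180 ∉ [0.8, 1.4) ⇒ out
candidate 4: (m,n)=(-6,1) → π∥ = -6+1·λ ≈ -4.38197, π⊥ = -6+1·λ' ≈ -6.61803 ∉ [0.8, 1.4) ⇒ out
candidate 5: (m,n)=(0,8) → π∥ = 0+8·λ ≈ 12.94427, π⊥ = 0+8·λ' ≈ -4.94427 ∉ [0.8, 1.4) ⇒ out
candidate 6: (m,n)=(3,4) → π∥ = 3+4·λ ≈ 9.47214, π⊥ = 3+4·λ' ≈ 0.52786 ∉ [0.8, 1.4) ⇒ out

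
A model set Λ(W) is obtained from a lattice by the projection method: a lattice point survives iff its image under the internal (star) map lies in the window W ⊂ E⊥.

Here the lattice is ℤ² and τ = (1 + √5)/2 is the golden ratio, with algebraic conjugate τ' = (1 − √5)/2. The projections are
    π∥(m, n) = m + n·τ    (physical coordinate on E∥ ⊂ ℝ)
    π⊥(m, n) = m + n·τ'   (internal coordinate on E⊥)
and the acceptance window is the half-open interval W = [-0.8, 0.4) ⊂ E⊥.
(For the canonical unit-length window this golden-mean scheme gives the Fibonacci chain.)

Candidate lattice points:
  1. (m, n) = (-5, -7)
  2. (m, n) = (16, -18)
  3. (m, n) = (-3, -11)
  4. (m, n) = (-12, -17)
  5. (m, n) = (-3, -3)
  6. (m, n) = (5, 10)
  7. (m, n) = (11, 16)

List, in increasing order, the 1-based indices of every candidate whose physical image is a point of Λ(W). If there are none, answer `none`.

Compute τ' = (1−√5)/2 = -0.618034, so π⊥(m,n) = m -0.618034·n.
#1 (-5,-7): internal coord -5 + (-7)·τ' = -0.673762; -0.673762 ∈ [-0.8, 0.4) → IN Λ
#2 (16,-18): internal coord 16 + (-18)·τ' = +27.124612; +27.124612 ∉ [-0.8, 0.4) → out
#3 (-3,-11): internal coord -3 + (-11)·τ' = +3.798374; +3.798374 ∉ [-0.8, 0.4) → out
#4 (-12,-17): internal coord -12 + (-17)·τ' = -1.493422; -1.493422 ∉ [-0.8, 0.4) → out
#5 (-3,-3): internal coord -3 + (-3)·τ' = -1.145898; -1.145898 ∉ [-0.8, 0.4) → out
#6 (5,10): internal coord 5 + (10)·τ' = -1.180340; -1.180340 ∉ [-0.8, 0.4) → out
#7 (11,16): internal coord 11 + (16)·τ' = +1.111456; +1.111456 ∉ [-0.8, 0.4) → out

1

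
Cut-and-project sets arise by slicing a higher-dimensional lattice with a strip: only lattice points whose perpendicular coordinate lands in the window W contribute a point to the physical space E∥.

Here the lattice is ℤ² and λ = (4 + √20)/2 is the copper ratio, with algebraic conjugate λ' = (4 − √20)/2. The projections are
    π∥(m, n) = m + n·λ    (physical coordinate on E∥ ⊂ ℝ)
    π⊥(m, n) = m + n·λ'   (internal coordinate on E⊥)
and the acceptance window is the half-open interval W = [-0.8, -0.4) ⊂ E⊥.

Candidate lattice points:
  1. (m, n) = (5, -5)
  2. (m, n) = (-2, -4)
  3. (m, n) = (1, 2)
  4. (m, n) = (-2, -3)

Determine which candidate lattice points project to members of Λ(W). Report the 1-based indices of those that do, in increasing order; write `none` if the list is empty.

Compute λ' = (4−√20)/2 = -0.236068, so π⊥(m,n) = m -0.236068·n.
[1] lift (5,-5): star map gives 6.180340; window check -0.8 ≤ 6.180340 < -0.4 is false → out
[2] lift (-2,-4): star map gives -1.055728; window check -0.8 ≤ -1.055728 < -0.4 is false → out
[3] lift (1,2): star map gives 0.527864; window check -0.8 ≤ 0.527864 < -0.4 is false → out
[4] lift (-2,-3): star map gives -1.291796; window check -0.8 ≤ -1.291796 < -0.4 is false → out

none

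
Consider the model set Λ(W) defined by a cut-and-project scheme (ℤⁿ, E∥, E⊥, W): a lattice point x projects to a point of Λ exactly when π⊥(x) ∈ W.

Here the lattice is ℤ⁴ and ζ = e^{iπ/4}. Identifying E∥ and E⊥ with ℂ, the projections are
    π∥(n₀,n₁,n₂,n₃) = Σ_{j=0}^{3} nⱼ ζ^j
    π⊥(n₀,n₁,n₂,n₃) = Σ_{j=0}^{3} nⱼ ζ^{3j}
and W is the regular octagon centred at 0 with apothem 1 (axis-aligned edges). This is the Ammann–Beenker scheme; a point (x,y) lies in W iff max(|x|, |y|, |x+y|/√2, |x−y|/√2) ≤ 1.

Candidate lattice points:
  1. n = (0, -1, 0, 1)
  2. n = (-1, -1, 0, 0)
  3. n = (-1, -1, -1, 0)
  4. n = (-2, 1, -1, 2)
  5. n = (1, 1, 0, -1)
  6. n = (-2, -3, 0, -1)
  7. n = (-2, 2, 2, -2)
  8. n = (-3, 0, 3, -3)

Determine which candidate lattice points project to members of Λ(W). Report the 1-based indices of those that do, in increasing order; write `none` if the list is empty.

2, 3, 5

Internal map: ζ^{3j} for j=0..3 gives (1,0), (−√2/2,√2/2), (0,−1), (√2/2,√2/2).
candidate 1: n = (0, -1, 0, 1) → π⊥ ≈ (+1.41421, +0.00000); max(|x|,|y|,|x±y|/√2) = 1.41421 > 1 ⇒ ∉ W
candidate 2: n = (-1, -1, 0, 0) → π⊥ ≈ (-0.29289, -0.70711); max(|x|,|y|,|x±y|/√2) = 0.70711 ≤ 1 ⇒ ∈ W
candidate 3: n = (-1, -1, -1, 0) → π⊥ ≈ (-0.29289, +0.29289); max(|x|,|y|,|x±y|/√2) = 0.41421 ≤ 1 ⇒ ∈ W
candidate 4: n = (-2, 1, -1, 2) → π⊥ ≈ (-1.29289, +3.12132); max(|x|,|y|,|x±y|/√2) = 3.12132 > 1 ⇒ ∉ W
candidate 5: n = (1, 1, 0, -1) → π⊥ ≈ (-0.41421, +0.00000); max(|x|,|y|,|x±y|/√2) = 0.41421 ≤ 1 ⇒ ∈ W
candidate 6: n = (-2, -3, 0, -1) → π⊥ ≈ (-0.58579, -2.82843); max(|x|,|y|,|x±y|/√2) = 2.82843 > 1 ⇒ ∉ W
candidate 7: n = (-2, 2, 2, -2) → π⊥ ≈ (-4.82843, -2.00000); max(|x|,|y|,|x±y|/√2) = 4.82843 > 1 ⇒ ∉ W
candidate 8: n = (-3, 0, 3, -3) → π⊥ ≈ (-5.12132, -5.12132); max(|x|,|y|,|x±y|/√2) = 7.24264 > 1 ⇒ ∉ W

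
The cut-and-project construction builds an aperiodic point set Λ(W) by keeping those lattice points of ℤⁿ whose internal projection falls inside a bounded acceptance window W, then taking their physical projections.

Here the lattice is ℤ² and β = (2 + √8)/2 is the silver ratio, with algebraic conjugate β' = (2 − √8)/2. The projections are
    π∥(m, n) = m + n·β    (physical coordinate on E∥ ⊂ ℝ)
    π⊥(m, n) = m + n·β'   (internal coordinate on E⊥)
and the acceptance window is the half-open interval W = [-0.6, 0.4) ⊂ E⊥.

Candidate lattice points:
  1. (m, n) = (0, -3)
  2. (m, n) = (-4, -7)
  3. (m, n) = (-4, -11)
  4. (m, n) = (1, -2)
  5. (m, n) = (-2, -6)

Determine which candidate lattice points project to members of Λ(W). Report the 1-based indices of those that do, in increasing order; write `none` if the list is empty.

none

β' = (2−√8)/2 ≈ -0.4142.
[1] lift (0,-3): star map gives 1.2426; window check -0.6 ≤ 1.2426 < 0.4 is false → out
[2] lift (-4,-7): star map gives -1.1005; window check -0.6 ≤ -1.1005 < 0.4 is false → out
[3] lift (-4,-11): star map gives 0.5563; window check -0.6 ≤ 0.5563 < 0.4 is false → out
[4] lift (1,-2): star map gives 1.8284; window check -0.6 ≤ 1.8284 < 0.4 is false → out
[5] lift (-2,-6): star map gives 0.4853; window check -0.6 ≤ 0.4853 < 0.4 is false → out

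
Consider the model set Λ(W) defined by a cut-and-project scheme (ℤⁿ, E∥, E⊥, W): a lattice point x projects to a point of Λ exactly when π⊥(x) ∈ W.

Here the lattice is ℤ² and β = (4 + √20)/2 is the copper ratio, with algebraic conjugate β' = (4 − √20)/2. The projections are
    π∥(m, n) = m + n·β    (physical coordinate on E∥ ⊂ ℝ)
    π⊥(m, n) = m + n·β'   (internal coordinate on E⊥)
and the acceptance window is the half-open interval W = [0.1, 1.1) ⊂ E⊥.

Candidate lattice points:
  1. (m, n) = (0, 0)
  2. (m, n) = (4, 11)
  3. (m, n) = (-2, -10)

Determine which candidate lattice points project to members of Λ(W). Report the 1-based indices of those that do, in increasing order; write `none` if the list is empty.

Numerically β ≈ 4.2361 and β' = −1/β ≈ -0.2361.
[1] lift (0,0): star map gives 0.0000; window check 0.1 ≤ 0.0000 < 1.1 is false → out
[2] lift (4,11): star map gives 1.4033; window check 0.1 ≤ 1.4033 < 1.1 is false → out
[3] lift (-2,-10): star map gives 0.3607; window check 0.1 ≤ 0.3607 < 1.1 is true → IN Λ

3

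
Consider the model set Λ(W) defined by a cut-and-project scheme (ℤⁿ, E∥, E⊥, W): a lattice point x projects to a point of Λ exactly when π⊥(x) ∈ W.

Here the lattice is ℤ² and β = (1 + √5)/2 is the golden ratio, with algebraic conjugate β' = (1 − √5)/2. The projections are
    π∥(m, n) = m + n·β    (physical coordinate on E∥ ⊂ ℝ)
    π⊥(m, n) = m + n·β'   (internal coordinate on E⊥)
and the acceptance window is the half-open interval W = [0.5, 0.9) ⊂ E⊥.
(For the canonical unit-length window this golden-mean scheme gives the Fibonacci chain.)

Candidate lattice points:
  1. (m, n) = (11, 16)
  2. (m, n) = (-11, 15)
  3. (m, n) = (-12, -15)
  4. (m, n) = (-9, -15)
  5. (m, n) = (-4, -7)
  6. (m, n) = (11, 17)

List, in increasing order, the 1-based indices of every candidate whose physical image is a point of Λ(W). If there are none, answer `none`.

none

Numerically β ≈ 1.6180 and β' = −1/β ≈ -0.6180.
[1] lift (11,16): star map gives 1.1115; window check 0.5 ≤ 1.1115 < 0.9 is false → out
[2] lift (-11,15): star map gives -20.2705; window check 0.5 ≤ -20.2705 < 0.9 is false → out
[3] lift (-12,-15): star map gives -2.7295; window check 0.5 ≤ -2.7295 < 0.9 is false → out
[4] lift (-9,-15): star map gives 0.2705; window check 0.5 ≤ 0.2705 < 0.9 is false → out
[5] lift (-4,-7): star map gives 0.3262; window check 0.5 ≤ 0.3262 < 0.9 is false → out
[6] lift (11,17): star map gives 0.4934; window check 0.5 ≤ 0.4934 < 0.9 is false → out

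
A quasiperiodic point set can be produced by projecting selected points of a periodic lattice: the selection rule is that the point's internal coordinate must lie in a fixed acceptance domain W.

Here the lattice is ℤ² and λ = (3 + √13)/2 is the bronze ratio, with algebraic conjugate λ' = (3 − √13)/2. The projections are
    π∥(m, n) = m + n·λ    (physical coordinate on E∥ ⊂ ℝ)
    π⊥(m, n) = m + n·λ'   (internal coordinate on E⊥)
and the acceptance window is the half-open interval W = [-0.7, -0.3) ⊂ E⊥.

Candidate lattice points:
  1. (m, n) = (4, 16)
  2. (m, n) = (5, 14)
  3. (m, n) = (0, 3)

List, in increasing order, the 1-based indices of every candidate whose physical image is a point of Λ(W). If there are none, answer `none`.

Numerically λ ≈ 3.302776 and λ' = −1/λ ≈ -0.302776.
[1] lift (4,16): star map gives -0.844410; window check -0.7 ≤ -0.844410 < -0.3 is false → out
[2] lift (5,14): star map gives 0.761141; window check -0.7 ≤ 0.761141 < -0.3 is false → out
[3] lift (0,3): star map gives -0.908327; window check -0.7 ≤ -0.908327 < -0.3 is false → out

none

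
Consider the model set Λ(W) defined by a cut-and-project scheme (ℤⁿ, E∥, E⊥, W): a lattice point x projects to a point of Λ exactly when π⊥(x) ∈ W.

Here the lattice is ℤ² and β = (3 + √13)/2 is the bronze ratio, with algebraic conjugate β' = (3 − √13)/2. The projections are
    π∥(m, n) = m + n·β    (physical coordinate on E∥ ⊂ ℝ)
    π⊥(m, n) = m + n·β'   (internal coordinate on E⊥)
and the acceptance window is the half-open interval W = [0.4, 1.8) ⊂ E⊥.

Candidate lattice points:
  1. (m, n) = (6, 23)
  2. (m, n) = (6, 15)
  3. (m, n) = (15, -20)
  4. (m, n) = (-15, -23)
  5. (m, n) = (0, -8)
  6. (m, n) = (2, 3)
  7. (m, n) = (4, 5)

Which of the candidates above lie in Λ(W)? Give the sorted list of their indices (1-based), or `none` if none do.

2, 6

Compute β' = (3−√13)/2 = -0.3028, so π⊥(m,n) = m -0.3028·n.
candidate 1: (m,n)=(6,23) → π∥ = 6+23·β ≈ 81.9638, π⊥ = 6+23·β' ≈ -0.9638 ∉ [0.4, 1.8) ⇒ out
candidate 2: (m,n)=(6,15) → π∥ = 6+15·β ≈ 55.5416, π⊥ = 6+15·β' ≈ 1.4584 ∈ [0.4, 1.8) ⇒ IN Λ
candidate 3: (m,n)=(15,-20) → π∥ = 15-20·β ≈ -51.0555, π⊥ = 15-20·β' ≈ 21.0555 ∉ [0.4, 1.8) ⇒ out
candidate 4: (m,n)=(-15,-23) → π∥ = -15-23·β ≈ -90.9638, π⊥ = -15-23·β' ≈ -8.0362 ∉ [0.4, 1.8) ⇒ out
candidate 5: (m,n)=(0,-8) → π∥ = 0-8·β ≈ -26.4222, π⊥ = 0-8·β' ≈ 2.4222 ∉ [0.4, 1.8) ⇒ out
candidate 6: (m,n)=(2,3) → π∥ = 2+3·β ≈ 11.9083, π⊥ = 2+3·β' ≈ 1.0917 ∈ [0.4, 1.8) ⇒ IN Λ
candidate 7: (m,n)=(4,5) → π∥ = 4+5·β ≈ 20.5139, π⊥ = 4+5·β' ≈ 2.4861 ∉ [0.4, 1.8) ⇒ out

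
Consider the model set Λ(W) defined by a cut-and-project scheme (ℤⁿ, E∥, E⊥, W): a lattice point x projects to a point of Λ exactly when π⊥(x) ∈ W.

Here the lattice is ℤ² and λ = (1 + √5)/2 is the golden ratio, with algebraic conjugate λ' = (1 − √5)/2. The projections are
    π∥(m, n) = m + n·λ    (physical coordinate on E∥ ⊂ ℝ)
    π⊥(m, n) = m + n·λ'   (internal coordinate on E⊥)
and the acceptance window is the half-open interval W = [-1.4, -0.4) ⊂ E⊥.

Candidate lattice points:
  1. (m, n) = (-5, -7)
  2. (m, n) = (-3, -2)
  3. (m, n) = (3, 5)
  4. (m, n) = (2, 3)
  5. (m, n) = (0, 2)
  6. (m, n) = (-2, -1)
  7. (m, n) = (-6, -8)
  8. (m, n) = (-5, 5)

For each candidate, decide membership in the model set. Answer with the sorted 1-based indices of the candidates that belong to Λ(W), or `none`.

Compute λ' = (1−√5)/2 = -0.618034, so π⊥(m,n) = m -0.618034·n.
[1] lift (-5,-7): star map gives -0.673762; window check -1.4 ≤ -0.673762 < -0.4 is true → IN Λ
[2] lift (-3,-2): star map gives -1.763932; window check -1.4 ≤ -1.763932 < -0.4 is false → out
[3] lift (3,5): star map gives -0.090170; window check -1.4 ≤ -0.090170 < -0.4 is false → out
[4] lift (2,3): star map gives 0.145898; window check -1.4 ≤ 0.145898 < -0.4 is false → out
[5] lift (0,2): star map gives -1.236068; window check -1.4 ≤ -1.236068 < -0.4 is true → IN Λ
[6] lift (-2,-1): star map gives -1.381966; window check -1.4 ≤ -1.381966 < -0.4 is true → IN Λ
[7] lift (-6,-8): star map gives -1.055728; window check -1.4 ≤ -1.055728 < -0.4 is true → IN Λ
[8] lift (-5,5): star map gives -8.090170; window check -1.4 ≤ -8.090170 < -0.4 is false → out

1, 5, 6, 7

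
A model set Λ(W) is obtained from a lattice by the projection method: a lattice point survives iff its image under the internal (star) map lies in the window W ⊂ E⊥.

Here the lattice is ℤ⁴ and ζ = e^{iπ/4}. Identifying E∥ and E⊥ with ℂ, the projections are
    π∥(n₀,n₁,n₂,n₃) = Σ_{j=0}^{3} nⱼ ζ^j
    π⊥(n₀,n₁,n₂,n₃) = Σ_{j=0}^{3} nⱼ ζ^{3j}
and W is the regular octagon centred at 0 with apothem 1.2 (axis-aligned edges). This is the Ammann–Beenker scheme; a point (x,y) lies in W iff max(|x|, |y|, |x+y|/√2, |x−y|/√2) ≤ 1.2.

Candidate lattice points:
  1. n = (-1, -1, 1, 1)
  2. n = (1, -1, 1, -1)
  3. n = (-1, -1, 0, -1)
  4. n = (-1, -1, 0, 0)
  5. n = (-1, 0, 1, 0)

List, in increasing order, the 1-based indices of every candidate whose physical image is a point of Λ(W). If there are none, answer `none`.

Internal map: ζ^{3j} for j=0..3 gives (1,0), (−√2/2,√2/2), (0,−1), (√2/2,√2/2).
#1 (-1, -1, 1, 1): internal (0.41421, -1.00000); octagon support 1.00000 vs apothem 1.2 → ∈ W
#2 (1, -1, 1, -1): internal (1.00000, -2.41421); octagon support 2.41421 vs apothem 1.2 → ∉ W
#3 (-1, -1, 0, -1): internal (-1.00000, -1.41421); octagon support 1.70711 vs apothem 1.2 → ∉ W
#4 (-1, -1, 0, 0): internal (-0.29289, -0.70711); octagon support 0.70711 vs apothem 1.2 → ∈ W
#5 (-1, 0, 1, 0): internal (-1.00000, -1.00000); octagon support 1.41421 vs apothem 1.2 → ∉ W

1, 4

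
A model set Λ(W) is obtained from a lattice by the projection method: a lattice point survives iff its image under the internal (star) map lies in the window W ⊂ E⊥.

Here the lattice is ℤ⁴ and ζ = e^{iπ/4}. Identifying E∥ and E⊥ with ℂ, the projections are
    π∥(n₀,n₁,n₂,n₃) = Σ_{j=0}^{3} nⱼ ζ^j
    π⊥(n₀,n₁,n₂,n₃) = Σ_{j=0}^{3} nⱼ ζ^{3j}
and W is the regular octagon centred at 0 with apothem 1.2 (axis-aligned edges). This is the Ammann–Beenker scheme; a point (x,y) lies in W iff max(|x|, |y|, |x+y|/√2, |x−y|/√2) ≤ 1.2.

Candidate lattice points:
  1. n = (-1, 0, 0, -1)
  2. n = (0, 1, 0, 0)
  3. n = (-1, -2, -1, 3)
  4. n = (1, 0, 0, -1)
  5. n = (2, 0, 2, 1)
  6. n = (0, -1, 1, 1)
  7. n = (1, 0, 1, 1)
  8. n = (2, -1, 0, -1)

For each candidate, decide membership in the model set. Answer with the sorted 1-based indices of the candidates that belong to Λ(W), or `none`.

π⊥(n) = n₀ + n₁ζ³ + n₂ζ⁶ + n₃ζ⁹ where ζ = e^{iπ/4}.
candidate 1: n = (-1, 0, 0, -1) → π⊥ ≈ (-1.7071, -0.7071); max(|x|,|y|,|x±y|/√2) = 1.7071 > 1.2 ⇒ ∉ W
candidate 2: n = (0, 1, 0, 0) → π⊥ ≈ (-0.7071, +0.7071); max(|x|,|y|,|x±y|/√2) = 1.0000 ≤ 1.2 ⇒ ∈ W
candidate 3: n = (-1, -2, -1, 3) → π⊥ ≈ (+2.5355, +1.7071); max(|x|,|y|,|x±y|/√2) = 3.0000 > 1.2 ⇒ ∉ W
candidate 4: n = (1, 0, 0, -1) → π⊥ ≈ (+0.2929, -0.7071); max(|x|,|y|,|x±y|/√2) = 0.7071 ≤ 1.2 ⇒ ∈ W
candidate 5: n = (2, 0, 2, 1) → π⊥ ≈ (+2.7071, -1.2929); max(|x|,|y|,|x±y|/√2) = 2.8284 > 1.2 ⇒ ∉ W
candidate 6: n = (0, -1, 1, 1) → π⊥ ≈ (+1.4142, -1.0000); max(|x|,|y|,|x±y|/√2) = 1.7071 > 1.2 ⇒ ∉ W
candidate 7: n = (1, 0, 1, 1) → π⊥ ≈ (+1.7071, -0.2929); max(|x|,|y|,|x±y|/√2) = 1.7071 > 1.2 ⇒ ∉ W
candidate 8: n = (2, -1, 0, -1) → π⊥ ≈ (+2.0000, -1.4142); max(|x|,|y|,|x±y|/√2) = 2.4142 > 1.2 ⇒ ∉ W

2, 4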